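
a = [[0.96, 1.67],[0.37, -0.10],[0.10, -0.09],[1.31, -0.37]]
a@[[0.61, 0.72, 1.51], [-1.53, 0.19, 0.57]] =[[-1.97, 1.01, 2.4], [0.38, 0.25, 0.50], [0.20, 0.05, 0.1], [1.37, 0.87, 1.77]]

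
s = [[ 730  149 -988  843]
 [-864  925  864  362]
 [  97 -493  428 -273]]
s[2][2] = 428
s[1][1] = 925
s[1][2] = 864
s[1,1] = 925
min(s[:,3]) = -273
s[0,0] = 730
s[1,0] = -864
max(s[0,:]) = 843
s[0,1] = 149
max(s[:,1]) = 925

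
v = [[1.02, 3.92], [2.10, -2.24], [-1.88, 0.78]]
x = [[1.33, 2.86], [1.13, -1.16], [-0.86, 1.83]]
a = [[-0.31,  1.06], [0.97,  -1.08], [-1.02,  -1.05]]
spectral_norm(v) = 4.62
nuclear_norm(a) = 3.28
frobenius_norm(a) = 2.34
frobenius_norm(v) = 5.48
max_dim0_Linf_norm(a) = 1.08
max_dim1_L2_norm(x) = 3.15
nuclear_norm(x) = 5.52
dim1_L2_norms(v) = [4.05, 3.07, 2.04]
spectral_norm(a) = 1.86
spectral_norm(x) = 3.60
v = a + x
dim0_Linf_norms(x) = [1.33, 2.86]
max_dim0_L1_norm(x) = 5.85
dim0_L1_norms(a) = [2.3, 3.19]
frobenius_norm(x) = 4.08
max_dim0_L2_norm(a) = 1.84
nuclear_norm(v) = 7.56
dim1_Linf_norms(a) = [1.06, 1.08, 1.05]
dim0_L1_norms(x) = [3.32, 5.85]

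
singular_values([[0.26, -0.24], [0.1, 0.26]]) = [0.38, 0.24]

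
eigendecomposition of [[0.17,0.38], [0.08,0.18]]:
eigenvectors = [[-0.91, -0.9], [0.41, -0.43]]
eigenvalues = [0.0, 0.35]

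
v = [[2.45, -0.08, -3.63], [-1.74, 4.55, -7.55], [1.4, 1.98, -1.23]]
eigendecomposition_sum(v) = [[1.97+0.00j, -1.28+0.00j, 0.48+0.00j], [(-3.29+0j), (2.13+0j), -0.81-0.00j], [(-0.73+0j), 0.47+0.00j, (-0.18-0j)]] + [[0.24+0.94j, (0.6+0.51j), (-2.06+0.25j)], [(0.77+1.49j), (1.21+0.62j), (-3.37+1.24j)], [1.06+0.11j, (0.75-0.43j), (-0.53+2.23j)]] + [[(0.24-0.94j),(0.6-0.51j),-2.06-0.25j], [0.77-1.49j,1.21-0.62j,(-3.37-1.24j)], [(1.06-0.11j),0.75+0.43j,(-0.53-2.23j)]]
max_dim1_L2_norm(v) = 8.99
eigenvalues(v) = [(3.92+0j), (0.92+3.79j), (0.92-3.79j)]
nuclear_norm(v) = 14.86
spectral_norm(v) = 9.58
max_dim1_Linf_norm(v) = 7.55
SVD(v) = [[0.31, -0.90, -0.31], [0.93, 0.36, -0.1], [0.2, -0.26, 0.94]] @ diag([9.584801278457512, 3.5078986068341367, 1.7714208468487573]) @ [[-0.06,0.48,-0.88], [-0.91,0.34,0.25], [0.42,0.81,0.42]]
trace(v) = 5.77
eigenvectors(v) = [[-0.51+0.00j, -0.43-0.10j, -0.43+0.10j],[0.84+0.00j, (-0.76+0j), (-0.76-0j)],[0.19+0.00j, -0.27+0.40j, -0.27-0.40j]]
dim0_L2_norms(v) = [3.32, 4.96, 8.47]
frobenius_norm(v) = 10.36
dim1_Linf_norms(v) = [3.63, 7.55, 1.98]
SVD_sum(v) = [[-0.18, 1.44, -2.62], [-0.52, 4.27, -7.79], [-0.11, 0.93, -1.7]] + [[2.86, -1.07, -0.78], [-1.14, 0.43, 0.31], [0.82, -0.31, -0.22]] + [[-0.23, -0.45, -0.23],[-0.08, -0.15, -0.07],[0.70, 1.35, 0.69]]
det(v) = 59.56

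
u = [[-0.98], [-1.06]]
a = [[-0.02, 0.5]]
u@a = [[0.02, -0.49], [0.02, -0.53]]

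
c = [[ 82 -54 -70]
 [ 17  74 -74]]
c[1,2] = -74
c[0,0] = 82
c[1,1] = 74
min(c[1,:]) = -74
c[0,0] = 82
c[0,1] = -54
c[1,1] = 74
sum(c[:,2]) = -144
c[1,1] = 74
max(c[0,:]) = 82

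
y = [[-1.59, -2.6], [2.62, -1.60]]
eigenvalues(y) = [(-1.59+2.61j), (-1.59-2.61j)]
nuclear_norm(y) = 6.12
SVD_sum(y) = [[-0.11, 0.06],[2.68, -1.49]] + [[-1.48, -2.66], [-0.06, -0.11]]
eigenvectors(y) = [[0.71j, -0.71j], [(0.71+0j), 0.71-0.00j]]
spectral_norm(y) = 3.07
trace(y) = -3.19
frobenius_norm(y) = 4.33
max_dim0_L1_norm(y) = 4.21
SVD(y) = [[-0.04, 1.0],  [1.00, 0.04]] @ diag([3.0699586907982015, 3.047598011023205]) @ [[0.87, -0.48],  [-0.48, -0.87]]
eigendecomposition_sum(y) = [[(-0.79+1.31j),  (-1.3-0.79j)],  [(1.31+0.8j),  (-0.8+1.3j)]] + [[-0.79-1.31j,(-1.3+0.79j)], [1.31-0.80j,-0.80-1.30j]]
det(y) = 9.36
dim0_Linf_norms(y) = [2.62, 2.6]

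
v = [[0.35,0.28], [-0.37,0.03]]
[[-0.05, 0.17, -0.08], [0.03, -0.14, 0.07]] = v @ [[-0.08, 0.38, -0.20], [-0.07, 0.12, -0.02]]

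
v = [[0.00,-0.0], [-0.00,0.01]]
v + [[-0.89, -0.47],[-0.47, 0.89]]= [[-0.89, -0.47], [-0.47, 0.9]]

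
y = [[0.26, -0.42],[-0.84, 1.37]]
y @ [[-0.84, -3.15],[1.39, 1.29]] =[[-0.80, -1.36], [2.61, 4.41]]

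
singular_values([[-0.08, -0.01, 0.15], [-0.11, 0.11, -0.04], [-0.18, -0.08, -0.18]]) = [0.28, 0.17, 0.13]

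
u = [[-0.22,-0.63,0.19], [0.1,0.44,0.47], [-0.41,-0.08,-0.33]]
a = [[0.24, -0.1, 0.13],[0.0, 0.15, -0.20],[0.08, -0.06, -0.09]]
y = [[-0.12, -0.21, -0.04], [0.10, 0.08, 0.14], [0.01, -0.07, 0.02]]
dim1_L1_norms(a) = [0.47, 0.35, 0.23]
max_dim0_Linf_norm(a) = 0.24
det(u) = 0.16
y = a @ u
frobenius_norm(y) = 0.32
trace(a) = 0.30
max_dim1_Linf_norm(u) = 0.63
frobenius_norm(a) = 0.41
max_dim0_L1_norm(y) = 0.36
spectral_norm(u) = 0.87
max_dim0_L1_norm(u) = 1.15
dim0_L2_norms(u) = [0.48, 0.77, 0.6]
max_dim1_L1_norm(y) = 0.37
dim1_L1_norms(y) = [0.37, 0.32, 0.1]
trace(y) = -0.02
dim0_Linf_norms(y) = [0.12, 0.21, 0.14]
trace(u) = -0.11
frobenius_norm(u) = 1.09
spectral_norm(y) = 0.29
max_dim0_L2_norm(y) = 0.24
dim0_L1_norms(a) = [0.32, 0.31, 0.42]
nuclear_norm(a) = 0.63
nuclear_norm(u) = 1.76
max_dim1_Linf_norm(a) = 0.24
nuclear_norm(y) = 0.44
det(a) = -0.01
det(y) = -0.00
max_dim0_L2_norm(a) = 0.25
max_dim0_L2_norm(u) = 0.77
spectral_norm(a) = 0.34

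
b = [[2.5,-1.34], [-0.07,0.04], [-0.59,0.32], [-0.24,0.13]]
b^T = [[2.5, -0.07, -0.59, -0.24],[-1.34, 0.04, 0.32, 0.13]]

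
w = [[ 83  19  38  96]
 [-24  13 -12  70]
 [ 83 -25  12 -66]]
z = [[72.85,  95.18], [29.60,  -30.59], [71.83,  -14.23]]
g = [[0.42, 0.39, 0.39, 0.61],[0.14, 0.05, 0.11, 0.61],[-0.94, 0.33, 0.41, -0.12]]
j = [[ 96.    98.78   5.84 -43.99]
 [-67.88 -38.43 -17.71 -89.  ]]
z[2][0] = 71.83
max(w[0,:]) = 96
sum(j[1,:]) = -213.02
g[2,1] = 0.328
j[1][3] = -89.0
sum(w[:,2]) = 38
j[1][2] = -17.71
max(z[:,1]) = 95.18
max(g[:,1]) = 0.388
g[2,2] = 0.414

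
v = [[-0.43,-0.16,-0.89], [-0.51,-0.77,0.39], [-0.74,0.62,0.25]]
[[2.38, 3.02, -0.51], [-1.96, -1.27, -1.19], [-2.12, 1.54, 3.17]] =v @ [[1.55,  -1.81,  -1.54], [-0.20,  1.44,  2.96], [-3.39,  -2.78,  0.78]]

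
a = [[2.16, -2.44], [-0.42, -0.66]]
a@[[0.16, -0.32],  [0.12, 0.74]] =[[0.05, -2.50], [-0.15, -0.35]]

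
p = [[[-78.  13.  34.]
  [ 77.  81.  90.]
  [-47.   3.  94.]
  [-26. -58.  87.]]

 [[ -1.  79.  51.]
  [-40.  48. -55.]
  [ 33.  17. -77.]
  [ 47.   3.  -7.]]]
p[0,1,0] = 77.0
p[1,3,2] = -7.0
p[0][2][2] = 94.0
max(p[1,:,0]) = 47.0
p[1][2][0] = 33.0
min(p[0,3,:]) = -58.0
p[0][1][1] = 81.0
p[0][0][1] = 13.0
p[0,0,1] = 13.0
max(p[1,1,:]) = 48.0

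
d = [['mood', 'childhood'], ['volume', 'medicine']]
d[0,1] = 'childhood'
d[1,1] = 'medicine'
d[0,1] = 'childhood'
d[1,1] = 'medicine'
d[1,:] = ['volume', 'medicine']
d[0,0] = 'mood'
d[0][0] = 'mood'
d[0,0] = 'mood'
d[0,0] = 'mood'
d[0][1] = 'childhood'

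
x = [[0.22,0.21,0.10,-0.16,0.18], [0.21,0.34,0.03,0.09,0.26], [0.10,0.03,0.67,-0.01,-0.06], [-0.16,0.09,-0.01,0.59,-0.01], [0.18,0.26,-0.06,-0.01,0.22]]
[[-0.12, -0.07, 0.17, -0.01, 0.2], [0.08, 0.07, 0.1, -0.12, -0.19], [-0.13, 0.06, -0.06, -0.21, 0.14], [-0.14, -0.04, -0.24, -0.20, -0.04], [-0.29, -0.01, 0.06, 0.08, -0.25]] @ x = [[0.01, 0.01, 0.09, 0.0, -0.01],  [0.03, -0.02, 0.09, -0.08, -0.01],  [0.04, 0.01, -0.06, -0.1, 0.03],  [-0.04, -0.08, -0.17, -0.1, -0.03],  [-0.12, -0.12, 0.03, 0.09, -0.11]]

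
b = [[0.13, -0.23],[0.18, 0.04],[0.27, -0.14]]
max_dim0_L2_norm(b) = 0.35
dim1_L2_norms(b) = [0.26, 0.18, 0.3]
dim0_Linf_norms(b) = [0.27, 0.23]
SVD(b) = [[-0.59, 0.65],[-0.31, -0.74],[-0.75, -0.2]] @ diag([0.40404818342470633, 0.1817830175544319]) @ [[-0.83, 0.56], [-0.56, -0.83]]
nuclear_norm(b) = 0.59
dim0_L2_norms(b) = [0.35, 0.27]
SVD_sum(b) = [[0.2, -0.13], [0.10, -0.07], [0.25, -0.17]] + [[-0.07, -0.10], [0.08, 0.11], [0.02, 0.03]]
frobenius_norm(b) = 0.44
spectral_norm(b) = 0.40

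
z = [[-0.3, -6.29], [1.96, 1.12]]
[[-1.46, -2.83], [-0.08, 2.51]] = z@[[-0.18, 1.05], [0.24, 0.40]]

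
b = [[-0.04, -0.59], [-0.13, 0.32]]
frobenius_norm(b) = 0.68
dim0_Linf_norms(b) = [0.13, 0.59]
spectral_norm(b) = 0.67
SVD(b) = [[-0.88, 0.48], [0.48, 0.88]] @ diag([0.6717504763066874, 0.13323399559323695]) @ [[-0.04, 1.0], [-1.00, -0.04]]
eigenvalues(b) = [-0.19, 0.47]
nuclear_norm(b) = 0.80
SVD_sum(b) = [[0.02, -0.59], [-0.01, 0.32]] + [[-0.06, -0.00], [-0.12, -0.00]]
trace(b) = 0.28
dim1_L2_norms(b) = [0.59, 0.35]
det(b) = -0.09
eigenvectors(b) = [[-0.97, 0.76],  [-0.25, -0.65]]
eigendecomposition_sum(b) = [[-0.15, -0.17], [-0.04, -0.04]] + [[0.11,-0.42], [-0.09,0.36]]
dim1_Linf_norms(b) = [0.59, 0.32]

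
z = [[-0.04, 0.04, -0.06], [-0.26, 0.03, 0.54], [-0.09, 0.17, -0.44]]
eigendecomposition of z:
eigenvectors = [[-0.12, -0.53, 0.13], [-0.96, -0.82, -0.62], [-0.26, -0.21, 0.77]]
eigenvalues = [0.14, -0.0, -0.59]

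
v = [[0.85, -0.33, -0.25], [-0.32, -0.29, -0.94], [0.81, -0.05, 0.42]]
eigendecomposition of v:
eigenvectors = [[(-0.4+0j), (0.24+0j), (0.24-0j)], [(0.62+0j), 0.89+0.00j, 0.89-0.00j], [-0.68+0.00j, (-0.38-0.02j), -0.38+0.02j]]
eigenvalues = [(0.94+0j), (0.02+0.02j), (0.02-0.02j)]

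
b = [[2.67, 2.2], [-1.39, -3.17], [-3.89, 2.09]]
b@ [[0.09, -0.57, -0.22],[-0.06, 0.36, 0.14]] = [[0.11, -0.73, -0.28], [0.07, -0.35, -0.14], [-0.48, 2.97, 1.15]]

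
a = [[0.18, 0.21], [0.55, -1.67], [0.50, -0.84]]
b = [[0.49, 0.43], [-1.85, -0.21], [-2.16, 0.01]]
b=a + [[0.31, 0.22], [-2.40, 1.46], [-2.66, 0.85]]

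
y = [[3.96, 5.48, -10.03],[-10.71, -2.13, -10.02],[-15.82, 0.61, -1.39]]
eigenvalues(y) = [(14.08+0j), (-6.82+6.37j), (-6.82-6.37j)]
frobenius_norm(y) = 24.87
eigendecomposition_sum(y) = [[(7.57+0j), (2.32-0j), -6.41+0.00j], [-0.21+0.00j, -0.06+0.00j, 0.18+0.00j], [(-7.76+0j), (-2.38+0j), 6.57+0.00j]] + [[(-1.81+1.22j), 1.58+0.56j, (-1.81+1.18j)],[-5.25-5.51j, (-1.03+5.76j), -5.10-5.54j],[-4.03-0.55j, (1.49+2.75j), -3.98-0.61j]] + [[-1.81-1.22j, 1.58-0.56j, (-1.81-1.18j)], [-5.25+5.51j, (-1.03-5.76j), -5.10+5.54j], [-4.03+0.55j, 1.49-2.75j, (-3.98+0.61j)]]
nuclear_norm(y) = 38.34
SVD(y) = [[-0.01, -0.89, 0.46], [0.67, -0.34, -0.66], [0.74, 0.30, 0.60]] @ diag([20.467808074414723, 13.401728950707128, 4.471397293990069]) @ [[-0.93,-0.05,-0.38], [-0.35,-0.3,0.89], [-0.16,0.95,0.26]]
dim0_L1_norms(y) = [30.49, 8.22, 21.44]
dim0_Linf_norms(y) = [15.82, 5.48, 10.03]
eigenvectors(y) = [[-0.70+0.00j, (0.04-0.24j), 0.04+0.24j], [(0.02+0j), (0.86+0j), 0.86-0.00j], [(0.72+0j), (0.36-0.29j), 0.36+0.29j]]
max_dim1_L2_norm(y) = 15.89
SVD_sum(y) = [[0.16, 0.01, 0.06], [-12.75, -0.69, -5.18], [-14.0, -0.76, -5.69]] + [[4.12, 3.52, -10.62], [1.59, 1.36, -4.09], [-1.40, -1.20, 3.61]] + [[-0.32, 1.95, 0.52], [0.46, -2.79, -0.75], [-0.42, 2.57, 0.69]]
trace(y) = 0.44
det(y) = 1226.52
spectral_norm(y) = 20.47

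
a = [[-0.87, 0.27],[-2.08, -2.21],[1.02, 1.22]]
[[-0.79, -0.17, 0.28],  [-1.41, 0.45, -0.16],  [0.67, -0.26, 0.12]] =a @ [[0.86, 0.1, -0.23], [-0.17, -0.30, 0.29]]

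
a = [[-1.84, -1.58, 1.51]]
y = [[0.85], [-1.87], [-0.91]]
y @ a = [[-1.56, -1.34, 1.28],[3.44, 2.95, -2.82],[1.67, 1.44, -1.37]]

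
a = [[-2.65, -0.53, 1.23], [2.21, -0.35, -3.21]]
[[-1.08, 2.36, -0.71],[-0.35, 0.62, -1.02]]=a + [[1.57,  2.89,  -1.94], [-2.56,  0.97,  2.19]]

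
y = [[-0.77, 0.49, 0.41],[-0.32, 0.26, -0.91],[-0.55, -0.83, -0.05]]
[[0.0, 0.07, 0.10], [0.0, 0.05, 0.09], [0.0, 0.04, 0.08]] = y @ [[-0.0, -0.09, -0.15], [0.00, 0.01, 0.01], [-0.0, -0.02, -0.04]]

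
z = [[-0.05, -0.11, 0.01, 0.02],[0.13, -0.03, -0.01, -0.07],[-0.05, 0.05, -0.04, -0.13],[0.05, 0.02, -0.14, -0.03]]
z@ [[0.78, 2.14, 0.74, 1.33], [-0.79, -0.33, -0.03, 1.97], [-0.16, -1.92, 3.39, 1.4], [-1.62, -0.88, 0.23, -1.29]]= [[0.01, -0.11, 0.0, -0.30], [0.24, 0.37, 0.05, 0.19], [0.14, 0.07, -0.20, 0.14], [0.09, 0.40, -0.45, -0.05]]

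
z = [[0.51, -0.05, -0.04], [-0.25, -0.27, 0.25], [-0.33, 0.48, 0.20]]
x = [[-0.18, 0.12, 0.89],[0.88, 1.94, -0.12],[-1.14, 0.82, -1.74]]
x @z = [[-0.42,  0.40,  0.22],[0.0,  -0.63,  0.43],[-0.21,  -1.00,  -0.10]]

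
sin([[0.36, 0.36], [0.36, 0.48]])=[[0.33, 0.32], [0.32, 0.43]]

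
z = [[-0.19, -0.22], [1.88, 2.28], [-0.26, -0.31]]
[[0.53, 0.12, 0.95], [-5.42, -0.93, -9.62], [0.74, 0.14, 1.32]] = z @ [[-0.99, -3.14, -2.41], [-1.56, 2.18, -2.23]]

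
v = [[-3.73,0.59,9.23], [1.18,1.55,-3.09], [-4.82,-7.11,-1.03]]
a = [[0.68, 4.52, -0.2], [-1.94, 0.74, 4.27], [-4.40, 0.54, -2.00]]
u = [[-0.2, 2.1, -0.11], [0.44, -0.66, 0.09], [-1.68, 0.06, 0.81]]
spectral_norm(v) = 10.58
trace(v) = -3.21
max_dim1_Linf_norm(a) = 4.52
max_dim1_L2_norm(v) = 9.97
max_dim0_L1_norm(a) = 7.02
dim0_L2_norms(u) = [1.75, 2.2, 0.82]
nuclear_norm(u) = 4.31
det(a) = -105.48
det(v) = 88.93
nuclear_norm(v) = 20.20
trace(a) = -0.58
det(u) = -0.84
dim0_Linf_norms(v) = [4.82, 7.11, 9.23]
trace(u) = -0.05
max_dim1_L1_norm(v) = 13.55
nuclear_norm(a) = 14.18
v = u @ a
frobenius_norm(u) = 2.93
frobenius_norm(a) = 8.19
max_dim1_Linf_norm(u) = 2.1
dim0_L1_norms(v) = [9.73, 9.25, 13.35]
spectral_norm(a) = 4.88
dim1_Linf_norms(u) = [2.1, 0.66, 1.68]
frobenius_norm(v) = 13.70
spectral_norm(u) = 2.28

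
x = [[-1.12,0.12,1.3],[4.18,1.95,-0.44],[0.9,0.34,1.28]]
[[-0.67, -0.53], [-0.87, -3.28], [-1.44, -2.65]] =x@[[-0.42, -1.10], [0.25, 0.36], [-0.9, -1.39]]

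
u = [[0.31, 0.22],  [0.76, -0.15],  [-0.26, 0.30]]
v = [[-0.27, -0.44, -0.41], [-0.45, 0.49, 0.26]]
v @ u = [[-0.31,-0.12], [0.17,-0.09]]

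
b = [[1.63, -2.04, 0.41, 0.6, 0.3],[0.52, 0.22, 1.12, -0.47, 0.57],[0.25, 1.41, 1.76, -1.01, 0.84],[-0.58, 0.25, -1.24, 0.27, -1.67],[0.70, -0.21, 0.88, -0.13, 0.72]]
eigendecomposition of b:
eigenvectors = [[0.42+0.00j,-0.80+0.00j,(0.45+0j),0.28-0.21j,(0.28+0.21j)], [(-0.33+0j),(0.14+0j),0.08+0.00j,-0.10-0.17j,-0.10+0.17j], [-0.76+0.00j,(0.58+0j),(-0.59+0j),(-0.45+0.08j),(-0.45-0.08j)], [0.34+0.00j,(-0.07+0j),-0.64+0.00j,-0.78+0.00j,(-0.78-0j)], [(-0.16+0j),(-0.07+0j),(0.2+0j),0.08+0.08j,(0.08-0.08j)]]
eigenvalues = [(2.87+0j), (1.77+0j), (0.01+0j), (-0.03+0.19j), (-0.03-0.19j)]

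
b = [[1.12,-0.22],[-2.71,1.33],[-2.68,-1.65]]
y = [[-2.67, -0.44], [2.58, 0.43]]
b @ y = [[-3.56,-0.59], [10.67,1.76], [2.9,0.47]]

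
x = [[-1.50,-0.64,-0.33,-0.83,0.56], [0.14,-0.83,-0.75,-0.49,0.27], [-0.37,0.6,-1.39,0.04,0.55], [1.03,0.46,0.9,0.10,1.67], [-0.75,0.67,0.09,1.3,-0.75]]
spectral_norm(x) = 2.51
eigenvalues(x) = [(1.11+0j), (-1.83+1.14j), (-1.83-1.14j), (-0.91+0.51j), (-0.91-0.51j)]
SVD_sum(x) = [[-0.91, -0.29, -0.7, -0.19, -0.48], [-0.33, -0.11, -0.25, -0.07, -0.17], [-0.47, -0.15, -0.36, -0.10, -0.25], [1.37, 0.44, 1.06, 0.29, 0.73], [-0.29, -0.09, -0.22, -0.06, -0.15]] + [[0.07, -0.41, -0.22, -0.69, 0.72], [0.06, -0.36, -0.19, -0.60, 0.62], [0.02, -0.13, -0.07, -0.22, 0.23], [0.04, -0.28, -0.14, -0.46, 0.48], [-0.1, 0.61, 0.32, 1.02, -1.05]] + [[-0.00, 0.01, -0.01, 0.01, 0.01], [0.02, -0.09, 0.08, -0.05, -0.08], [-0.20, 0.85, -0.72, 0.44, 0.72], [-0.08, 0.34, -0.28, 0.18, 0.29], [-0.07, 0.29, -0.25, 0.15, 0.25]] + [[-0.65, 0.06, 0.60, 0.04, 0.31], [0.39, -0.04, -0.35, -0.02, -0.19], [0.28, -0.03, -0.25, -0.02, -0.13], [-0.31, 0.03, 0.28, 0.02, 0.15], [-0.3, 0.03, 0.27, 0.02, 0.14]] + [[0.00, -0.01, -0.0, 0.01, 0.00], [0.00, -0.24, -0.04, 0.25, 0.09], [-0.00, 0.06, 0.01, -0.06, -0.02], [0.00, -0.07, -0.01, 0.08, 0.03], [0.00, -0.16, -0.03, 0.17, 0.06]]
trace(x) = -4.37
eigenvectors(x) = [[-0.11+0.00j, (0.63+0j), 0.63-0.00j, 0.15-0.18j, 0.15+0.18j], [(-0.18+0j), 0.18-0.10j, (0.18+0.1j), -0.64+0.00j, (-0.64-0j)], [0.11+0.00j, (0.21+0.1j), (0.21-0.1j), (-0.3+0.51j), (-0.3-0.51j)], [(0.8+0j), -0.07-0.49j, -0.07+0.49j, 0.41-0.13j, 0.41+0.13j], [0.55+0.00j, (-0.14+0.5j), (-0.14-0.5j), (0.03+0.05j), (0.03-0.05j)]]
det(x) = 5.67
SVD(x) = [[-0.51,  -0.47,  -0.01,  -0.71,  0.02],  [-0.19,  -0.41,  0.10,  0.42,  0.78],  [-0.26,  -0.15,  -0.88,  0.30,  -0.20],  [0.78,  -0.32,  -0.35,  -0.34,  0.25],  [-0.16,  0.70,  -0.3,  -0.33,  0.54]] @ diag([2.5139524507136226, 2.3239817038328145, 1.6037739694096111, 1.3181803181957787, 0.45930580179954056]) @ [[0.70, 0.23, 0.54, 0.15, 0.37], [-0.06, 0.37, 0.20, 0.63, -0.65], [0.14, -0.60, 0.51, -0.31, -0.51], [0.69, -0.06, -0.63, -0.04, -0.33], [0.01, -0.66, -0.1, 0.69, 0.26]]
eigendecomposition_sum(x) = [[-0.01+0.00j,-0.06+0.00j,(-0.02+0j),(-0.09+0j),(-0.1-0j)], [-0.01+0.00j,-0.10+0.00j,-0.03+0.00j,-0.15+0.00j,(-0.16-0j)], [0.01+0.00j,0.06-0.00j,(0.02+0j),(0.09-0j),0.10+0.00j], [(0.06+0j),0.44-0.00j,(0.14+0j),0.69-0.00j,0.75+0.00j], [0.04+0.00j,0.30-0.00j,(0.09+0j),0.47-0.00j,0.51+0.00j]] + [[(-0.68+0.69j), (-0.19-0.11j), (-0.38+0.07j), (-0.36-0.42j), 0.40+0.71j], [-0.09+0.30j, -0.07-0.00j, (-0.1+0.08j), -0.17-0.07j, (0.22+0.14j)], [-0.33+0.12j, (-0.05-0.06j), (-0.14-0.03j), -0.06-0.19j, 0.03+0.30j], [(0.61+0.46j), (-0.06+0.16j), 0.10+0.29j, -0.29+0.32j, 0.51-0.39j], [-0.39-0.69j, 0.13-0.13j, (0.03-0.31j), 0.41-0.19j, -0.65+0.16j]] + [[-0.68-0.69j, -0.19+0.11j, (-0.38-0.07j), (-0.36+0.42j), 0.40-0.71j], [(-0.09-0.3j), (-0.07+0j), (-0.1-0.08j), -0.17+0.07j, 0.22-0.14j], [-0.33-0.12j, -0.05+0.06j, (-0.14+0.03j), -0.06+0.19j, (0.03-0.3j)], [0.61-0.46j, (-0.06-0.16j), (0.1-0.29j), (-0.29-0.32j), (0.51+0.39j)], [-0.39+0.69j, 0.13+0.13j, 0.03+0.31j, 0.41+0.19j, (-0.65-0.16j)]] + [[(-0.06+0.03j), (-0.1-0.22j), 0.22+0.06j, (-0.01-0.01j), (-0.07-0.06j)], [0.17+0.08j, -0.29+0.58j, -0.26-0.56j, (-0+0.04j), (-0.01+0.26j)], [0.14-0.10j, 0.32+0.50j, -0.57-0.05j, (0.03+0.02j), 0.20+0.13j], [-0.13-0.02j, 0.07-0.43j, 0.29+0.31j, (-0.01-0.02j), -0.05-0.17j], [(-0-0.02j), (0.06-0.01j), -0.03+0.05j, 0.00-0.00j, 0.02-0.01j]] + [[-0.06-0.03j, (-0.1+0.22j), 0.22-0.06j, (-0.01+0.01j), (-0.07+0.06j)], [0.17-0.08j, -0.29-0.58j, (-0.26+0.56j), -0.00-0.04j, (-0.01-0.26j)], [0.14+0.10j, 0.32-0.50j, -0.57+0.05j, (0.03-0.02j), 0.20-0.13j], [(-0.13+0.02j), (0.07+0.43j), (0.29-0.31j), -0.01+0.02j, -0.05+0.17j], [(-0+0.02j), 0.06+0.01j, -0.03-0.05j, 0j, (0.02+0.01j)]]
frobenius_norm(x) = 4.03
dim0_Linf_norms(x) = [1.5, 0.83, 1.39, 1.3, 1.67]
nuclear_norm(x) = 8.22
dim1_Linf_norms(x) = [1.5, 0.83, 1.39, 1.67, 1.3]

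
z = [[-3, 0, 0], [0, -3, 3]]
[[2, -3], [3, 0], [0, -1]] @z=[[-6, 9, -9], [-9, 0, 0], [0, 3, -3]]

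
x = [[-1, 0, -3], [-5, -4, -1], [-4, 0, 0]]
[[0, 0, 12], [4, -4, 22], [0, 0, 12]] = x @ [[0, 0, -3], [-1, 1, -1], [0, 0, -3]]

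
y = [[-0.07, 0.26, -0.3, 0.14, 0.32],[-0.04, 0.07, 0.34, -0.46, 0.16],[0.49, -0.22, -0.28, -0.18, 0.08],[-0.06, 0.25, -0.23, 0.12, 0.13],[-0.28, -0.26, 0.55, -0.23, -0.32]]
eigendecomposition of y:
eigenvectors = [[0.40+0.33j,(0.4-0.33j),-0.46+0.08j,(-0.46-0.08j),0.48+0.00j], [(-0.05+0.43j),(-0.05-0.43j),-0.60+0.00j,(-0.6-0j),(0.13+0j)], [0.13-0.17j,(0.13+0.17j),(-0.17+0.03j),(-0.17-0.03j),(0.63+0j)], [(0.31+0.12j),0.31-0.12j,-0.13+0.23j,-0.13-0.23j,(0.55+0j)], [-0.62+0.00j,-0.62-0.00j,(0.27-0.5j),(0.27+0.5j),0.22+0.00j]]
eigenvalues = [(-0.16+0.52j), (-0.16-0.52j), (-0.04+0.3j), (-0.04-0.3j), (-0.08+0j)]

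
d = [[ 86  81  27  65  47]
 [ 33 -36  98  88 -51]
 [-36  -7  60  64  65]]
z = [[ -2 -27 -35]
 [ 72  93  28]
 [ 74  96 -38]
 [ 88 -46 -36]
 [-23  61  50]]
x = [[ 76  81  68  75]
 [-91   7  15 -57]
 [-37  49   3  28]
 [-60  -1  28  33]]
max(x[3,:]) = 33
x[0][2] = 68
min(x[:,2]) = 3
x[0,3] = 75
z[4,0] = -23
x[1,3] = -57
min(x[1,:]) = -91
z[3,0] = 88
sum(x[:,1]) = 136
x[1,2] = 15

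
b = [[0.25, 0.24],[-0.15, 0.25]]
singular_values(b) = [0.36, 0.27]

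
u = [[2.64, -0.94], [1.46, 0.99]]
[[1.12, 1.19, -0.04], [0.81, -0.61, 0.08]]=u@[[0.47, 0.15, 0.01], [0.13, -0.84, 0.07]]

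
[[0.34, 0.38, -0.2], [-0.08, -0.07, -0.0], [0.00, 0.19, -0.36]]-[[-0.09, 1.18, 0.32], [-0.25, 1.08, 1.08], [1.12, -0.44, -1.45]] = [[0.43, -0.8, -0.52], [0.17, -1.15, -1.08], [-1.12, 0.63, 1.09]]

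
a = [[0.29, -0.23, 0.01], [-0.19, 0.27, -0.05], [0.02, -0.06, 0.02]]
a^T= [[0.29, -0.19, 0.02], [-0.23, 0.27, -0.06], [0.01, -0.05, 0.02]]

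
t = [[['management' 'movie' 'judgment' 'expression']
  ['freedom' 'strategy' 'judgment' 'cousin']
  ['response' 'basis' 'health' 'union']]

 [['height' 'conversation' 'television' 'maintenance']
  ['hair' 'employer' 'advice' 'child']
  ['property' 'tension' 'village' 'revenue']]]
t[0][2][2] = 'health'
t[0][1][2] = 'judgment'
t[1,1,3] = 'child'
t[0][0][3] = 'expression'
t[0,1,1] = 'strategy'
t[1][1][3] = 'child'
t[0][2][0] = 'response'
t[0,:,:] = [['management', 'movie', 'judgment', 'expression'], ['freedom', 'strategy', 'judgment', 'cousin'], ['response', 'basis', 'health', 'union']]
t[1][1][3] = 'child'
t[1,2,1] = 'tension'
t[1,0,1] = 'conversation'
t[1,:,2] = ['television', 'advice', 'village']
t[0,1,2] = 'judgment'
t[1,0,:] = ['height', 'conversation', 'television', 'maintenance']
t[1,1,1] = 'employer'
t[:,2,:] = [['response', 'basis', 'health', 'union'], ['property', 'tension', 'village', 'revenue']]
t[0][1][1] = 'strategy'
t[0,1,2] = 'judgment'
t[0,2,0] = 'response'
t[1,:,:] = [['height', 'conversation', 'television', 'maintenance'], ['hair', 'employer', 'advice', 'child'], ['property', 'tension', 'village', 'revenue']]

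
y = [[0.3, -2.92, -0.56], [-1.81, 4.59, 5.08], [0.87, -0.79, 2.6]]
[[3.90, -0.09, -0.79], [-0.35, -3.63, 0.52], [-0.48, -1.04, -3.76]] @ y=[[0.65, -11.18, -4.70], [6.92, -16.05, -16.89], [-1.53, -0.40, -14.79]]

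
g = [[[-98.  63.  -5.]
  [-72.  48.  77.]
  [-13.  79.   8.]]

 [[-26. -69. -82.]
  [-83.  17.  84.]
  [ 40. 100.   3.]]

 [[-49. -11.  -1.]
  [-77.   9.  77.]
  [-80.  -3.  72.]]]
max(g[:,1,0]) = -72.0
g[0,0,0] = -98.0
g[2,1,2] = 77.0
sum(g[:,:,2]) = 233.0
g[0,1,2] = 77.0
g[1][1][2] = 84.0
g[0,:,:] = [[-98.0, 63.0, -5.0], [-72.0, 48.0, 77.0], [-13.0, 79.0, 8.0]]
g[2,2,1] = -3.0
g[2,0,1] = -11.0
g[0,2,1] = 79.0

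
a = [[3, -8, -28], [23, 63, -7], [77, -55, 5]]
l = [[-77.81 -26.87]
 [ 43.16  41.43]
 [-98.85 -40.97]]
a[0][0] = 3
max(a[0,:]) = 3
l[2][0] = -98.85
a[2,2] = 5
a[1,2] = -7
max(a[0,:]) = 3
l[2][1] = -40.97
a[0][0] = 3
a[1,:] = [23, 63, -7]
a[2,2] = 5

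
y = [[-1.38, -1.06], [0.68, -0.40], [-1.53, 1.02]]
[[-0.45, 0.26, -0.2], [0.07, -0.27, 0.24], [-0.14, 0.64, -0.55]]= y @ [[0.2, -0.31, 0.26], [0.16, 0.16, -0.15]]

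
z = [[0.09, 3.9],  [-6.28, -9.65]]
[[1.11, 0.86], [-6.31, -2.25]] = z @ [[0.59,  0.02], [0.27,  0.22]]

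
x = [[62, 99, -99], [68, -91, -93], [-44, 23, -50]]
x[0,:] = [62, 99, -99]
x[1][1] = -91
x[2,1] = 23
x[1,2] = -93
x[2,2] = -50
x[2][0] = -44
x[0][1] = 99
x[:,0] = [62, 68, -44]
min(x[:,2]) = -99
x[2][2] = -50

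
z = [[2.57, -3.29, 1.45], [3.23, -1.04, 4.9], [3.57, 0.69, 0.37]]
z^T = [[2.57, 3.23, 3.57], [-3.29, -1.04, 0.69], [1.45, 4.90, 0.37]]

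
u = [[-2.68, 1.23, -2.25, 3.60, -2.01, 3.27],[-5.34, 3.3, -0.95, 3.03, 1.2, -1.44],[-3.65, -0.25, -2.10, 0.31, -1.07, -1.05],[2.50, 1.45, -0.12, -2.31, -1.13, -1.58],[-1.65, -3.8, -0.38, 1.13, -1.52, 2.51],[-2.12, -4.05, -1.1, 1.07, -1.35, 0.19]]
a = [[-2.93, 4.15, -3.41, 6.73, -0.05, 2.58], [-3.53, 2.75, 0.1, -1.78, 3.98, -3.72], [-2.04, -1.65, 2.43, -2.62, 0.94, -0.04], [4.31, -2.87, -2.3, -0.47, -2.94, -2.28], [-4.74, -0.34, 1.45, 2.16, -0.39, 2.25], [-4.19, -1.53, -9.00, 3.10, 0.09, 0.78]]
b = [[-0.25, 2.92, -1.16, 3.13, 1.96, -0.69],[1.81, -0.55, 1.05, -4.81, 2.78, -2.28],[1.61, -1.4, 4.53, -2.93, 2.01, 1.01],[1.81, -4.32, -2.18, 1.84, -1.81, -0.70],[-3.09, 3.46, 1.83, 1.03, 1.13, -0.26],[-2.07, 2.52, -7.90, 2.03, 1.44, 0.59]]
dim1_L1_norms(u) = [15.04, 15.26, 8.43, 9.09, 10.99, 9.88]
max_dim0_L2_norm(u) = 7.9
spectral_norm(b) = 11.50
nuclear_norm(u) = 26.40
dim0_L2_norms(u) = [7.9, 6.74, 3.43, 5.48, 3.47, 4.76]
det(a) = -120.39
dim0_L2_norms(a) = [9.15, 6.18, 10.29, 8.36, 5.05, 5.6]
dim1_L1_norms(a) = [19.85, 15.86, 9.72, 15.17, 11.33, 18.69]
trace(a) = 2.17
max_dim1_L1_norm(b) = 16.55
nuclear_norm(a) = 37.62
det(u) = 486.95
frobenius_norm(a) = 18.83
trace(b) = 7.29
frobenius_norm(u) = 13.58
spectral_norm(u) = 9.89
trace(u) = -5.12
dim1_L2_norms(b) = [4.9, 6.38, 6.22, 5.82, 5.22, 8.92]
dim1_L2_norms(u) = [6.44, 7.28, 4.49, 4.18, 5.21, 5.01]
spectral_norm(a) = 13.26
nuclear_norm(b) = 31.76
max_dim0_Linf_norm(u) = 5.34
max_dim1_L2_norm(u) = 7.28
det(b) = -4464.53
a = u + b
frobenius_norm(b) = 15.63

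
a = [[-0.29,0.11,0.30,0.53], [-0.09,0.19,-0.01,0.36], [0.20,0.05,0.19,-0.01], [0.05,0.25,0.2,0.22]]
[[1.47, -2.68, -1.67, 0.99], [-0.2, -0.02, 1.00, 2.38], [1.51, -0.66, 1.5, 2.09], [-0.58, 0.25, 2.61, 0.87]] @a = [[-0.47, -0.18, 0.35, 0.05], [0.38, 0.62, 0.61, 0.4], [0.03, 0.64, 1.16, 1.01], [0.71, 0.33, 0.49, -0.05]]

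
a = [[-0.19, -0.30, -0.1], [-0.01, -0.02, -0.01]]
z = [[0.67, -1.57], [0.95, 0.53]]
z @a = [[-0.11, -0.17, -0.05], [-0.19, -0.3, -0.1]]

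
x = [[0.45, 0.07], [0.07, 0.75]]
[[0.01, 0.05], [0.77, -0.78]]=x @ [[-0.14, 0.27],  [1.04, -1.06]]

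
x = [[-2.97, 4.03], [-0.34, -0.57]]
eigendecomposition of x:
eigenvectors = [[-0.97, -0.94], [-0.23, -0.34]]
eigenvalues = [-2.03, -1.51]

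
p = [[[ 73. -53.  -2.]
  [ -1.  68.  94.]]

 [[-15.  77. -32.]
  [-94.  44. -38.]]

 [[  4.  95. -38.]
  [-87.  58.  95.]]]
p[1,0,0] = -15.0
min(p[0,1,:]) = -1.0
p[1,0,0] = -15.0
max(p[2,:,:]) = 95.0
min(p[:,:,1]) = -53.0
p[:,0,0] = [73.0, -15.0, 4.0]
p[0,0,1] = -53.0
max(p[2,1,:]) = 95.0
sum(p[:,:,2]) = 79.0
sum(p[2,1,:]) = 66.0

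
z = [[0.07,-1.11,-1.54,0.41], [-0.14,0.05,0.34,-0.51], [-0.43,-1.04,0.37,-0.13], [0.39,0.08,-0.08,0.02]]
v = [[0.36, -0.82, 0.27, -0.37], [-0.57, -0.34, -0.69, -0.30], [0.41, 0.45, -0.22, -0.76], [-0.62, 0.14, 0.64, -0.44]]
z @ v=[[-0.23,-0.32,1.39,1.3], [0.38,0.18,-0.47,0.00], [0.67,0.85,0.44,0.25], [0.05,-0.38,0.08,-0.12]]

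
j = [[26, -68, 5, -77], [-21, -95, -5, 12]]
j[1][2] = -5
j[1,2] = -5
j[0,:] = [26, -68, 5, -77]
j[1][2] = -5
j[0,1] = -68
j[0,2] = 5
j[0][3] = -77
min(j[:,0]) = -21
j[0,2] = 5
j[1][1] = -95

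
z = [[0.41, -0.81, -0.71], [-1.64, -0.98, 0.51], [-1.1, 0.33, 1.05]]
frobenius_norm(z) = 2.77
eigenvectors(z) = [[-0.53, 0.51, -0.38], [0.42, -0.44, -0.92], [0.74, 0.74, -0.04]]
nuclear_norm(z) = 3.88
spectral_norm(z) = 2.36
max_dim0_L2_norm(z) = 2.02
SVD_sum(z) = [[0.50, 0.09, -0.3], [-1.53, -0.26, 0.91], [-1.21, -0.21, 0.72]] + [[-0.12, -0.87, -0.45], [-0.10, -0.73, -0.38], [0.08, 0.56, 0.29]] + [[0.03, -0.03, 0.04],[-0.01, 0.01, -0.02],[0.03, -0.02, 0.04]]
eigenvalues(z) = [2.03, 0.09, -1.63]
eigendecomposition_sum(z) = [[0.79, -0.29, -0.73], [-0.62, 0.23, 0.57], [-1.10, 0.41, 1.01]] + [[0.03, -0.01, 0.03], [-0.03, 0.01, -0.03], [0.04, -0.02, 0.04]] + [[-0.41, -0.50, -0.01], [-1.0, -1.22, -0.03], [-0.05, -0.06, -0.0]]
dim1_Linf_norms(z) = [0.81, 1.64, 1.1]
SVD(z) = [[-0.25,  -0.69,  0.68],[0.76,  -0.58,  -0.30],[0.60,  0.44,  0.67]] @ diag([2.362610656960921, 1.439099654983523, 0.08284362764263496]) @ [[-0.85,-0.15,0.51],[0.12,0.88,0.46],[0.51,-0.45,0.73]]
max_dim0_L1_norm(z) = 3.15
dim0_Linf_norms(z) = [1.64, 0.98, 1.05]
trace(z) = 0.48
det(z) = -0.28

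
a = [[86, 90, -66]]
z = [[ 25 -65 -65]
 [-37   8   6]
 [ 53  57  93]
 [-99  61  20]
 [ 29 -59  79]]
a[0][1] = 90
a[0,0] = 86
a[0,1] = 90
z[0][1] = -65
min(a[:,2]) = -66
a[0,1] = 90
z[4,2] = 79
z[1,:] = [-37, 8, 6]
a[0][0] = 86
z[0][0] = 25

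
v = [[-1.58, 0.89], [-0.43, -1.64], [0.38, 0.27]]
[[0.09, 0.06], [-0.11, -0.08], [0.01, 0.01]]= v@ [[-0.02, -0.01],[0.07, 0.05]]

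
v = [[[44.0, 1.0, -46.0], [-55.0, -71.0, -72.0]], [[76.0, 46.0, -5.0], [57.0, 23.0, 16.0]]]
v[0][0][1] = 1.0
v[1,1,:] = [57.0, 23.0, 16.0]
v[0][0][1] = 1.0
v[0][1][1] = -71.0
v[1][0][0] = 76.0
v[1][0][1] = 46.0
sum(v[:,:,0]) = 122.0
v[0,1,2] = -72.0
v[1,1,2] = 16.0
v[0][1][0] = -55.0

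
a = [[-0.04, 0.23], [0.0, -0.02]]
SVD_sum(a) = [[-0.04,0.23], [0.0,-0.02]] + [[-0.00, -0.00], [-0.0, -0.0]]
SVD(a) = [[1.0, 0.08],[-0.08, 1.0]] @ diag([0.2342826070461991, 0.0034146794338951714]) @ [[-0.17, 0.99], [-0.99, -0.17]]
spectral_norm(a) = 0.23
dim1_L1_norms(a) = [0.27, 0.02]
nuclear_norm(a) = 0.24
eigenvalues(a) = [-0.04, -0.02]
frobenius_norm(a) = 0.23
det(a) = 0.00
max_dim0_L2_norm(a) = 0.23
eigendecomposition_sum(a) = [[-0.04,0.46], [-0.0,-0.0]] + [[-0.00, -0.23], [-0.00, -0.02]]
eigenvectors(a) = [[1.0, 1.00], [0.00, 0.09]]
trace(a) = -0.06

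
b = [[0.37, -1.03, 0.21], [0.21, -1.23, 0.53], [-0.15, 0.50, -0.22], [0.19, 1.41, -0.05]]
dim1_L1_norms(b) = [1.61, 1.97, 0.87, 1.65]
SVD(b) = [[-0.48, 0.37, -0.78],[-0.59, 0.41, 0.61],[0.24, -0.27, -0.09],[0.6, 0.79, 0.02]] @ diag([2.257262901494837, 0.5273105804559286, 0.23261071616402387]) @ [[-0.1,0.97,-0.22], [0.78,0.21,0.59], [-0.62,0.11,0.78]]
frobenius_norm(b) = 2.33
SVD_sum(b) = [[0.11, -1.05, 0.24],[0.13, -1.29, 0.29],[-0.05, 0.53, -0.12],[-0.13, 1.32, -0.30]] + [[0.15,0.04,0.11], [0.17,0.05,0.13], [-0.11,-0.03,-0.08], [0.33,0.09,0.25]] + [[0.11, -0.02, -0.14], [-0.09, 0.02, 0.11], [0.01, -0.00, -0.02], [-0.00, 0.0, 0.0]]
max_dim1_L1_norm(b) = 1.97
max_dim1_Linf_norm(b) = 1.41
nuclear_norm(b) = 3.02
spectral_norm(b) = 2.26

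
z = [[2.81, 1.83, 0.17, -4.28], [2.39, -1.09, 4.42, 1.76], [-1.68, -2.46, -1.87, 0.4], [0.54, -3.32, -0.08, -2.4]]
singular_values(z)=[6.03, 5.69, 4.47, 0.3]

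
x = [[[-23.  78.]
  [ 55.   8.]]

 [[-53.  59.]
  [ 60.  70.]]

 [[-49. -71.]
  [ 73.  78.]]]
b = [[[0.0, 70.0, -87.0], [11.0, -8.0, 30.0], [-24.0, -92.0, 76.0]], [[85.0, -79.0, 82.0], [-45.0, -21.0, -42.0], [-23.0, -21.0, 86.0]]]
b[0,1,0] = 11.0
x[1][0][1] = 59.0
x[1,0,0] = -53.0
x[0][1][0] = 55.0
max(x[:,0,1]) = 78.0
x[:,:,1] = [[78.0, 8.0], [59.0, 70.0], [-71.0, 78.0]]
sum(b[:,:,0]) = 4.0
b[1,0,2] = 82.0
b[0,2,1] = -92.0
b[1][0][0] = 85.0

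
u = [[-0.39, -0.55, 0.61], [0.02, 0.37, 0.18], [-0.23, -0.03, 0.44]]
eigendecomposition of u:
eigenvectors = [[(-0.89+0j), -0.89-0.00j, (-0.18+0j)], [0.16+0.13j, 0.16-0.13j, (0.84+0j)], [-0.38-0.13j, (-0.38+0.13j), (0.5+0j)]]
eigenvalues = [(-0.03+0.17j), (-0.03-0.17j), (0.47+0j)]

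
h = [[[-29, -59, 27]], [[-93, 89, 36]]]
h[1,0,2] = 36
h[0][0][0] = -29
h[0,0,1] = -59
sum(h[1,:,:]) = 32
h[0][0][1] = -59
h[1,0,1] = 89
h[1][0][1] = 89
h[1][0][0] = -93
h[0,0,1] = -59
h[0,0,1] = -59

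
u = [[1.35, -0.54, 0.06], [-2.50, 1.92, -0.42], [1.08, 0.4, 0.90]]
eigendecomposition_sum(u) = [[(1.16-0j), -0.61-0.00j, (0.17-0j)],  [-3.17+0.00j, (1.68+0j), (-0.46+0j)],  [(-0.01+0j), 0.01+0.00j, -0.00+0.00j]] + [[0.10+0.37j, 0.04+0.14j, -0.05+0.10j], [0.33+0.25j, 0.12+0.09j, (0.02+0.12j)], [0.55-1.67j, 0.20-0.61j, (0.45-0.25j)]] + [[(0.1-0.37j), (0.04-0.14j), -0.05-0.10j], [(0.33-0.25j), 0.12-0.09j, 0.02-0.12j], [0.55+1.67j, (0.2+0.61j), 0.45+0.25j]]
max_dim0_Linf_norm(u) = 2.5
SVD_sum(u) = [[1.2, -0.72, 0.24], [-2.66, 1.61, -0.54], [0.73, -0.44, 0.15]] + [[0.02,0.05,0.04], [0.11,0.26,0.21], [0.38,0.86,0.71]] + [[0.13, 0.13, -0.23], [0.05, 0.05, -0.09], [-0.02, -0.02, 0.04]]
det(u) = 1.41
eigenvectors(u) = [[(-0.34+0j), -0.18+0.11j, (-0.18-0.11j)], [(0.94+0j), (-0.07+0.21j), (-0.07-0.21j)], [0.00+0.00j, 0.95+0.00j, (0.95-0j)]]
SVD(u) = [[-0.40, -0.06, -0.92],[0.88, -0.29, -0.37],[-0.24, -0.96, 0.17]] @ diag([3.56980767595038, 1.2335102958213098, 0.31910109186364466]) @ [[-0.84, 0.51, -0.17], [-0.32, -0.73, -0.60], [-0.43, -0.45, 0.78]]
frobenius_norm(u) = 3.79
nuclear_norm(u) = 5.12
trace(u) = 4.17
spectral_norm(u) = 3.57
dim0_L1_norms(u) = [4.93, 2.86, 1.38]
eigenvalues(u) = [(2.83+0j), (0.67+0.22j), (0.67-0.22j)]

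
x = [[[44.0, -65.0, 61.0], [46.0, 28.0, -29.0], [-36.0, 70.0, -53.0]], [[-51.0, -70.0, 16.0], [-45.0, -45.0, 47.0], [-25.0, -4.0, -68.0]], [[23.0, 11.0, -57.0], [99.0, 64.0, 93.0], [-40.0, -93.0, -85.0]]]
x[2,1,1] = 64.0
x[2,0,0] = 23.0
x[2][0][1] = 11.0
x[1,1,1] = -45.0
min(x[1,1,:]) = -45.0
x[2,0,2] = -57.0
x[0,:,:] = [[44.0, -65.0, 61.0], [46.0, 28.0, -29.0], [-36.0, 70.0, -53.0]]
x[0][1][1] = 28.0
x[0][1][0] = 46.0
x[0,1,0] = 46.0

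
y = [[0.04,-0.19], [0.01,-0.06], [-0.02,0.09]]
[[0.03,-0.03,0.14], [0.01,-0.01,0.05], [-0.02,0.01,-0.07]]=y @ [[0.89, 0.86, -0.32], [0.02, 0.32, -0.82]]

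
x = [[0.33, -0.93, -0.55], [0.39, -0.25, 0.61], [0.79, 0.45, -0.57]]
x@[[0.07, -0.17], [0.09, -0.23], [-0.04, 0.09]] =[[-0.04, 0.11],[-0.02, 0.05],[0.12, -0.29]]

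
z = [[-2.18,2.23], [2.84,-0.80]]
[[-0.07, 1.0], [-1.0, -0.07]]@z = [[2.99,-0.96], [1.98,-2.17]]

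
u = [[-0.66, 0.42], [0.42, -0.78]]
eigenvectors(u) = [[0.76,-0.66], [0.66,0.76]]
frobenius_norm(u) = 1.18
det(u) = 0.34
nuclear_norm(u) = 1.44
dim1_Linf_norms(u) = [0.66, 0.78]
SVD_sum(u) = [[-0.49, 0.57], [0.57, -0.65]] + [[-0.17, -0.15], [-0.15, -0.13]]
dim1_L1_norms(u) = [1.08, 1.2]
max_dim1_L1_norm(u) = 1.2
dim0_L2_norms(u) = [0.78, 0.89]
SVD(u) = [[-0.66, 0.76], [0.76, 0.66]] @ diag([1.1442640687119285, 0.2957359312880715]) @ [[0.66,-0.76], [-0.76,-0.66]]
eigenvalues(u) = [-0.3, -1.14]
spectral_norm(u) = 1.14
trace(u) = -1.44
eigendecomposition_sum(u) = [[-0.17,  -0.15], [-0.15,  -0.13]] + [[-0.49, 0.57], [0.57, -0.65]]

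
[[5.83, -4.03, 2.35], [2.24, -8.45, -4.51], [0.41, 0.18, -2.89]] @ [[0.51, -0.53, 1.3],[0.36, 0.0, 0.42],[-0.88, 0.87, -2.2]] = [[-0.55,-1.05,0.72], [2.07,-5.11,9.29], [2.82,-2.73,6.97]]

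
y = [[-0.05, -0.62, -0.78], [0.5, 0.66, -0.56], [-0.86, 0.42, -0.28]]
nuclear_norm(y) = 2.99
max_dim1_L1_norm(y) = 1.72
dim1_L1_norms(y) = [1.45, 1.72, 1.56]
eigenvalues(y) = [(-1+0j), (0.66+0.75j), (0.66-0.75j)]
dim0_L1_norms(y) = [1.41, 1.7, 1.62]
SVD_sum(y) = [[0.0, 0.18, -0.31], [0.01, 0.42, -0.71], [0.00, 0.23, -0.39]] + [[0.11,-0.78,-0.46],[-0.03,0.19,0.11],[-0.04,0.28,0.16]] + [[-0.16, -0.02, -0.01], [0.52, 0.05, 0.04], [-0.82, -0.08, -0.06]]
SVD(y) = [[0.36,0.92,-0.17],[0.82,-0.22,0.53],[0.45,-0.33,-0.83]] @ diag([1.0012585758029264, 0.9971537367041909, 0.9960249443452529]) @ [[0.01,0.51,-0.86], [0.12,-0.86,-0.50], [0.99,0.10,0.07]]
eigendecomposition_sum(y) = [[-0.43+0.00j, (-0.04-0j), -0.49-0.00j], [-0.04+0.00j, (-0-0j), (-0.04-0j)], [(-0.49+0j), -0.04-0.00j, (-0.57-0j)]] + [[0.19+0.21j, (-0.29+0.24j), (-0.14-0.2j)], [(0.27-0.26j), (0.33+0.37j), (-0.26+0.2j)], [-0.18-0.17j, 0.23-0.23j, 0.14+0.16j]] + [[0.19-0.21j, (-0.29-0.24j), (-0.14+0.2j)], [(0.27+0.26j), (0.33-0.37j), -0.26-0.20j], [-0.18+0.17j, (0.23+0.23j), 0.14-0.16j]]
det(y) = -0.99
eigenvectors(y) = [[(-0.66+0j), 0.03-0.53j, (0.03+0.53j)], [(-0.06+0j), -0.71+0.00j, (-0.71-0j)], [(-0.75+0j), 0.03+0.46j, (0.03-0.46j)]]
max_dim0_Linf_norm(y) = 0.86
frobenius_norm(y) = 1.73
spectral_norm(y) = 1.00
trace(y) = 0.33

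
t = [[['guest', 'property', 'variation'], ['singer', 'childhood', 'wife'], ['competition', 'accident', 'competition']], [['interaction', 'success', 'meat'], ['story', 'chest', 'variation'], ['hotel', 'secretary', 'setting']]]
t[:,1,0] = ['singer', 'story']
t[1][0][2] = 'meat'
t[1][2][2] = 'setting'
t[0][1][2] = 'wife'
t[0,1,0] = 'singer'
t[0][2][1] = 'accident'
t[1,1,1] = 'chest'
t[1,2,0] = 'hotel'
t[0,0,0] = 'guest'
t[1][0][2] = 'meat'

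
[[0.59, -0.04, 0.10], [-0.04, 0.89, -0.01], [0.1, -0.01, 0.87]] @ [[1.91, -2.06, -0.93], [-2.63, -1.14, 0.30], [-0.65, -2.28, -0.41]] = [[1.17,-1.40,-0.6],[-2.41,-0.91,0.31],[-0.35,-2.18,-0.45]]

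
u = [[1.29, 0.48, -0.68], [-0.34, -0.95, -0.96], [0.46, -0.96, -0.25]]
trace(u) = 0.09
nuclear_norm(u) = 3.84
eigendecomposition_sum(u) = [[(0.64-0.08j), (0.24-0.38j), (-0.34+0.54j)], [-0.17+0.26j, 0.07+0.20j, (-0.1-0.29j)], [0.23-0.37j, (-0.1-0.29j), (0.14+0.41j)]] + [[0.64+0.08j, 0.24+0.38j, -0.34-0.54j], [-0.17-0.26j, (0.07-0.2j), -0.10+0.29j], [(0.23+0.37j), -0.10+0.29j, (0.14-0.41j)]] + [[-0j,0j,0.00-0.00j], [-0.01+0.00j,-1.09-0.00j,-0.76+0.00j], [-0.00+0.00j,-0.76-0.00j,(-0.53+0j)]]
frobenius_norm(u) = 2.34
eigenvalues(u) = [(0.86+0.54j), (0.86-0.54j), (-1.62+0j)]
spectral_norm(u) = 1.62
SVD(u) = [[-0.13, 0.97, 0.20], [0.83, -0.01, 0.56], [0.55, 0.23, -0.80]] @ diag([1.6229095942990233, 1.5591698327156644, 0.6537995728673911]) @ [[-0.12, -0.85, -0.52], [0.87, 0.16, -0.46], [-0.47, 0.51, -0.72]]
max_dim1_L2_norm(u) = 1.54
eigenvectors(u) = [[0.77+0.00j, (0.77-0j), -0.00+0.00j],[-0.23+0.29j, -0.23-0.29j, (0.82+0j)],[(0.33-0.41j), (0.33+0.41j), (0.57+0j)]]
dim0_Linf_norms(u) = [1.29, 0.96, 0.96]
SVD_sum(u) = [[0.02,  0.17,  0.11],[-0.16,  -1.14,  -0.7],[-0.10,  -0.75,  -0.46]] + [[1.33,0.24,-0.69], [-0.01,-0.00,0.0], [0.32,0.06,-0.17]] + [[-0.06, 0.07, -0.09], [-0.17, 0.19, -0.26], [0.25, -0.27, 0.38]]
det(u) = -1.65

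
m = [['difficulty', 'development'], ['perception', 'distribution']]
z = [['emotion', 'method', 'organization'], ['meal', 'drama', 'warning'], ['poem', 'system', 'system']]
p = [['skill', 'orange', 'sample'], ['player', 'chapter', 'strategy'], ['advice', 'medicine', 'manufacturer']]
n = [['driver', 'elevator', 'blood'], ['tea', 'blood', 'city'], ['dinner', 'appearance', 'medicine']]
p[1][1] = 'chapter'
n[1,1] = 'blood'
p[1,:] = ['player', 'chapter', 'strategy']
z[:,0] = ['emotion', 'meal', 'poem']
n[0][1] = 'elevator'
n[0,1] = 'elevator'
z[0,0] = 'emotion'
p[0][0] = 'skill'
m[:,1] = ['development', 'distribution']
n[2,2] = 'medicine'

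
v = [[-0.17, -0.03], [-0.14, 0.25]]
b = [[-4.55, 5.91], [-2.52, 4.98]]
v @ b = [[0.85,-1.15], [0.01,0.42]]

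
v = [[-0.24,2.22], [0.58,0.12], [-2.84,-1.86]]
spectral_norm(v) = 3.64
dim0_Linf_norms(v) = [2.84, 2.22]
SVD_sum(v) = [[0.99, 0.98], [0.35, 0.35], [-2.36, -2.34]] + [[-1.23,1.24], [0.23,-0.23], [-0.48,0.48]]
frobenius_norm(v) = 4.11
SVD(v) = [[0.38, -0.92], [0.14, 0.17], [-0.91, -0.36]] @ diag([3.640094073504231, 1.9004512979919725]) @ [[0.71, 0.71],[0.71, -0.71]]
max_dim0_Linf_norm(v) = 2.84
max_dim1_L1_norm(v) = 4.7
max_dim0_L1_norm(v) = 4.2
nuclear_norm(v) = 5.54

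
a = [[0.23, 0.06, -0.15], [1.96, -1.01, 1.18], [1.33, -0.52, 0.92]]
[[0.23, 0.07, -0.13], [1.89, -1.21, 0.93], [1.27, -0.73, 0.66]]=a @ [[0.97, -0.06, -0.06], [-0.06, 0.74, -0.29], [-0.06, -0.29, 0.64]]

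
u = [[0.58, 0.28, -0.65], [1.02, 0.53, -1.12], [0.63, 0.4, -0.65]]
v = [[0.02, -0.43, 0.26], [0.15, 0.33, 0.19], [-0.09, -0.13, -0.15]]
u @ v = [[0.11, -0.07, 0.3], [0.20, -0.12, 0.53], [0.13, -0.05, 0.34]]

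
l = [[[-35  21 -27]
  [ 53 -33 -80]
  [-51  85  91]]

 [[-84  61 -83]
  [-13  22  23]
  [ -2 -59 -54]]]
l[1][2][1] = -59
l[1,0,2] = -83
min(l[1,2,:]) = -59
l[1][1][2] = 23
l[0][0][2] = -27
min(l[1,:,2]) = -83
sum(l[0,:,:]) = 24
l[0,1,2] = -80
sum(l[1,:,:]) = -189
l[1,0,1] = 61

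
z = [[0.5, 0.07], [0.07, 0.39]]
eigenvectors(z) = [[0.9, -0.44], [0.44, 0.9]]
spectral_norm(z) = 0.53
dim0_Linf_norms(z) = [0.5, 0.39]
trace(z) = 0.89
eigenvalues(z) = [0.53, 0.36]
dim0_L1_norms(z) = [0.57, 0.46]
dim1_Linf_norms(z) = [0.5, 0.39]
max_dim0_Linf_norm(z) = 0.5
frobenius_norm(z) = 0.64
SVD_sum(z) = [[0.43, 0.21], [0.21, 0.1]] + [[0.07, -0.14],[-0.14, 0.29]]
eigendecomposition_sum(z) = [[0.43, 0.21],  [0.21, 0.10]] + [[0.07, -0.14], [-0.14, 0.29]]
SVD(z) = [[-0.90, -0.44],[-0.44, 0.90]] @ diag([0.5340224690738243, 0.35597753092617573]) @ [[-0.90, -0.44], [-0.44, 0.9]]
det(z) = 0.19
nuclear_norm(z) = 0.89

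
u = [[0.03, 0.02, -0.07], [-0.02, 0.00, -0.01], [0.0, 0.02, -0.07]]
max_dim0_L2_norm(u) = 0.1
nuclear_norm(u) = 0.14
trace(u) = -0.04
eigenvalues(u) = [0.03, -0.0, -0.06]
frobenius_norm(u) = 0.11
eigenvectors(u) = [[-0.81, -0.03, 0.53], [0.57, -0.96, 0.3], [0.12, -0.29, 0.79]]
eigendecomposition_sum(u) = [[0.03, 0.01, -0.02], [-0.02, -0.00, 0.01], [-0.0, -0.0, 0.0]] + [[-0.0, -0.0, 0.00], [-0.0, -0.00, 0.00], [-0.00, -0.0, 0.0]] + [[0.00, 0.01, -0.05], [0.0, 0.01, -0.03], [0.0, 0.02, -0.07]]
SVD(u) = [[-0.73,0.5,-0.46], [-0.05,-0.72,-0.69], [-0.68,-0.48,0.56]] @ diag([0.10534408473564938, 0.029983585643228138, 0.0018995797386598251]) @ [[-0.20,-0.27,0.94],[0.98,0.01,0.21],[-0.06,0.96,0.26]]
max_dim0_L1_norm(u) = 0.15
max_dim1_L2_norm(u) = 0.08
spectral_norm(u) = 0.11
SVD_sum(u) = [[0.02,0.02,-0.07], [0.00,0.0,-0.01], [0.01,0.02,-0.07]] + [[0.01,0.0,0.00], [-0.02,-0.0,-0.00], [-0.01,-0.0,-0.00]] + [[0.00,-0.00,-0.00], [0.0,-0.0,-0.0], [-0.00,0.0,0.0]]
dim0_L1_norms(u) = [0.05, 0.04, 0.15]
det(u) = 0.00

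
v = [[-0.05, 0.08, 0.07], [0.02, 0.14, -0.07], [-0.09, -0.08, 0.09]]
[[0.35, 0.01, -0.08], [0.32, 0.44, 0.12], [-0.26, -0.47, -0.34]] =v @[[2.91,2.18,4.03], [3.44,2.37,0.74], [3.08,-0.99,0.92]]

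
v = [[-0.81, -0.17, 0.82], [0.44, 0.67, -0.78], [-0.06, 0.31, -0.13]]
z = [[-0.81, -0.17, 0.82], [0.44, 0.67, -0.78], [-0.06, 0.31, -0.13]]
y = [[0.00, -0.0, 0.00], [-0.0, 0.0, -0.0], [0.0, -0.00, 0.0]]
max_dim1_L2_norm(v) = 1.17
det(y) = 0.00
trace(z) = -0.27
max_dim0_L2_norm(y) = 0.0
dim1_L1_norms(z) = [1.8, 1.89, 0.5]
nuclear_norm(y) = 0.00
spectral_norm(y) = 0.00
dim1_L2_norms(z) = [1.17, 1.12, 0.34]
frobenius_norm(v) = 1.65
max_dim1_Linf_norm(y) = 0.0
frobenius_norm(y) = 0.00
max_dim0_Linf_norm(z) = 0.82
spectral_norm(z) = 1.56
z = v + y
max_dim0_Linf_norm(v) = 0.82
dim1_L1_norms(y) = [0.0, 0.0, 0.0]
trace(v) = -0.27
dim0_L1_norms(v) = [1.31, 1.15, 1.73]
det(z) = 0.00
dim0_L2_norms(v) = [0.92, 0.76, 1.14]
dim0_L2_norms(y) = [0.0, 0.0, 0.0]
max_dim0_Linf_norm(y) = 0.0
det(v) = 0.00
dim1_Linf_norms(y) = [0.0, 0.0, 0.0]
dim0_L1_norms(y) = [0.0, 0.0, 0.0]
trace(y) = 0.00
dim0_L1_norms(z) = [1.31, 1.15, 1.73]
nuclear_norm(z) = 2.09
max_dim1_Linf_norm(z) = 0.82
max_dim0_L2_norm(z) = 1.14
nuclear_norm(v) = 2.09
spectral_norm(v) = 1.56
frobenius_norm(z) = 1.65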